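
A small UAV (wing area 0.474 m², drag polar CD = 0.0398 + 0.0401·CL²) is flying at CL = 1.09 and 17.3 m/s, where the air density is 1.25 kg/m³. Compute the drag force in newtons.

CD = 0.0398 + 0.0401 × 1.09² = 0.08744
D = ½ρv²S·CD = ½ × 1.25 × 17.3² × 0.474 × 0.08744 = 7.75 N

D = 7.75 N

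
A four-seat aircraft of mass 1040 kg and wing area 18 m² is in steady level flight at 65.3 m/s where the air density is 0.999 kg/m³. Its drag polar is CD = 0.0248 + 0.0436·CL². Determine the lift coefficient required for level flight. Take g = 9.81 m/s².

CL = 0.266

Level flight ⇒ L = W = m·g = 1040 × 9.81 = 10202 N.
Dynamic pressure q = 0.5 × 0.999 × 65.3² = 2130 Pa.
Required CL = L/(qS) = 10202/(2130·18) = 0.2661.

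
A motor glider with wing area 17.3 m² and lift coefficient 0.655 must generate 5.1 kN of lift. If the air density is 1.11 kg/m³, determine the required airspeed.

L = ½ρv²S·CL ⇒ v = √(2L/(ρ·S·CL))
v = √(2 × 5100 / (1.11 × 17.3 × 0.655)) = √810.9 = 28.5 m/s

v = 28.5 m/s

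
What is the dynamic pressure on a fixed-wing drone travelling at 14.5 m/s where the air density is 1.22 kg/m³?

q = 128 Pa

q = ½ρv² = ½ × 1.22 × 14.5² = 128 Pa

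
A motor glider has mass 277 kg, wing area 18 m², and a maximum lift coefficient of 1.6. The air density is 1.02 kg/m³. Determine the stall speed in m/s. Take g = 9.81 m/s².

Weight W = mg = 277 × 9.81 = 2717 N.
V_stall = √(2W/(ρ·S·CL,max)) = √(2 × 2717 / (1.02 × 18 × 1.6))
V_stall = √185 = 13.6 m/s

V_stall = 13.6 m/s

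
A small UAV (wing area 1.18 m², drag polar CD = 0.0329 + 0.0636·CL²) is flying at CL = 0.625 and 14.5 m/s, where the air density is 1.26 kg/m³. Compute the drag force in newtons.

D = 9.03 N

CD = 0.0329 + 0.0636 × 0.625² = 0.05774
D = ½ρv²S·CD = ½ × 1.26 × 14.5² × 1.18 × 0.05774 = 9.03 N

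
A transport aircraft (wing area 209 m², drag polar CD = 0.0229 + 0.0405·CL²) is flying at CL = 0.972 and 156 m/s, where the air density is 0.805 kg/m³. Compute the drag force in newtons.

D = 1.25×10^5 N

CD = 0.0229 + 0.0405 × 0.972² = 0.06116
D = ½ρv²S·CD = ½ × 0.805 × 156² × 209 × 0.06116 = 1.25×10^5 N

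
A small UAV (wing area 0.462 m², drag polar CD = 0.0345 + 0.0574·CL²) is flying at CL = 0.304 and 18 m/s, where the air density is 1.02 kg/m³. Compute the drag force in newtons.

CD = 0.0345 + 0.0574 × 0.304² = 0.0398
D = ½ρv²S·CD = ½ × 1.02 × 18² × 0.462 × 0.0398 = 3.04 N

D = 3.04 N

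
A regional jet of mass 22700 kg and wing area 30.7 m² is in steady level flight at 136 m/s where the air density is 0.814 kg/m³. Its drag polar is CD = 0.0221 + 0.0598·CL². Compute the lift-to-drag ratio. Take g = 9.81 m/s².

L/D = 12.4

Weight W = mg = 22700 × 9.81 = 2.2269×10^5 N; in level flight L = W.
q = ½ρv² = ½ × 0.814 × 136² = 7528 Pa.
CL = 2W/(ρv²S) = 2×2.2269×10^5/(0.814×136²×30.7) = 0.9636.
CD = 0.0221 + 0.0598 × 0.9636² = 0.07762.
L/D = CL/CD = 0.9636 / 0.07762 = 12.4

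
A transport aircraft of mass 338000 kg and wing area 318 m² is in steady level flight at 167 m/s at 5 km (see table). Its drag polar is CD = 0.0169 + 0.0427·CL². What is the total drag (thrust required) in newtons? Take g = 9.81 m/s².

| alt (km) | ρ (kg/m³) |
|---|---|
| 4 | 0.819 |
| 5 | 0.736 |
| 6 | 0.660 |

D = 1.99×10^5 N

At 5 km, from the table: ρ = 0.736 kg/m³.
In steady level flight, lift balances weight: W = mg = 338000 × 9.81 = 3.3158×10^6 N.
Dynamic pressure q = 0.5 × 0.736 × 167² = 10260 Pa.
CL = 2W/(ρv²S) = 2×3.3158×10^6/(0.736×167²×318) = 1.016.
CD = 0.0169 + 0.0427 × 1.016² = 0.06097.
D = q·S·CD = 10260 × 318 × 0.06097 = 1.99×10^5 N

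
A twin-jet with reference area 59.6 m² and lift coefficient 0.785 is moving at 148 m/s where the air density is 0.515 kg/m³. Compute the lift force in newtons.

L = ½ρv²S·CL = ½ × 0.515 × 148² × 59.6 × 0.785 = 2.64×10^5 N ≈ 264 kN

L = 2.64×10^5 N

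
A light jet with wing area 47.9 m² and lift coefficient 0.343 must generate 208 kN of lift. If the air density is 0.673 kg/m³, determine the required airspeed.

v = 194 m/s

L = ½ρv²S·CL ⇒ v = √(2L/(ρ·S·CL))
v = √(2 × 2.08×10^5 / (0.673 × 47.9 × 0.343)) = √37620 = 194 m/s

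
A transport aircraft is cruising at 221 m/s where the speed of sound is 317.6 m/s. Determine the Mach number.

M = v/a = 221 / 317.6 = 0.696

M = 0.696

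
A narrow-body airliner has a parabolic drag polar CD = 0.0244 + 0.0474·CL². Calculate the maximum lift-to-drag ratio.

For CD = CD0 + K·CL², (L/D)max occurs at CL* = √(CD0/K) and equals 1/(2√(K·CD0)).
(L/D)max = 1/(2√(0.0474 × 0.0244)) = 1/(2 × 0.03401) = 14.7

(L/D)max = 14.7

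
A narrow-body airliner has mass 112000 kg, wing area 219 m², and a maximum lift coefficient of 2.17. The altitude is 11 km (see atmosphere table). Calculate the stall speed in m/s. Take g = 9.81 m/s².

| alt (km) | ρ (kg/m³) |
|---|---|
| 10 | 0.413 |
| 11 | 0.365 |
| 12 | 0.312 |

V_stall = 113 m/s

At 11 km, from the table: ρ = 0.365 kg/m³.
At stall, lift equals weight: L = W = m·g = 112000 × 9.81 = 1.099×10^6 N.
From L = ½ρV²S·CL,max = W: V_stall = √(2W/(ρSCL,max)) = √(2·1.099×10^6/(0.365·219·2.17))
V_stall = √12670 = 113 m/s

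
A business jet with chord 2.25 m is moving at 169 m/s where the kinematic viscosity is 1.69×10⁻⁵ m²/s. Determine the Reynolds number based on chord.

Re = 2.25×10^7

Re = v·c/ν = 169 × 2.25 / (1.69×10⁻⁵) = 2.25×10^7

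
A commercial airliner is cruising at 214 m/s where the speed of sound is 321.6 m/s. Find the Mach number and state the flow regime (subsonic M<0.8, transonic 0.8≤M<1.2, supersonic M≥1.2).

M = v/a = 214 / 321.6 = 0.665
M = 0.665 → subsonic.

M = 0.665 (subsonic)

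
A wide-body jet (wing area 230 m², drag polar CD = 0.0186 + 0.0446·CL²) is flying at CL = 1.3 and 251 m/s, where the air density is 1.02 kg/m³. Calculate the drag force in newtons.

CD = 0.0186 + 0.0446 × 1.3² = 0.09397
D = ½ρv²S·CD = ½ × 1.02 × 251² × 230 × 0.09397 = 6.94×10^5 N

D = 6.94×10^5 N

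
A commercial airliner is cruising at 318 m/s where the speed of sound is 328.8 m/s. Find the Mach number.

M = 0.967

M = v/a = 318 / 328.8 = 0.967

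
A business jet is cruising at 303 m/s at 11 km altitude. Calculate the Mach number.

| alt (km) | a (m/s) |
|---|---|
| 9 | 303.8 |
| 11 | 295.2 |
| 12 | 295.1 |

M = 1.03

At 11 km, from the table: a = 295.2 m/s.
M = v/a = 303 / 295.2 = 1.03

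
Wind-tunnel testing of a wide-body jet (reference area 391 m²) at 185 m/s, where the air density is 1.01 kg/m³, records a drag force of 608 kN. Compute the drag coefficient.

From D = ½ρv²S·CD, rearranging gives CD = 2D/(ρv²S).
CD = 2 × 6.08×10^5 / (1.01 × 185² × 391) = 0.09

CD = 0.09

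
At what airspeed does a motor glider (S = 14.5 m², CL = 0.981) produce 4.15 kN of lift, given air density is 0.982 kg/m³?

v = 24.4 m/s

L = ½ρv²S·CL ⇒ v = √(2L/(ρ·S·CL))
v = √(2 × 4150 / (0.982 × 14.5 × 0.981)) = √594.2 = 24.4 m/s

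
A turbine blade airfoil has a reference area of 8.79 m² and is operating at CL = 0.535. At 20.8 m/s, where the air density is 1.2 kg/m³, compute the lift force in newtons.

Dynamic pressure q = ½ρv² = ½ × 1.2 × 20.8² = 259.6 Pa.
L = q·S·CL = 259.6 × 8.79 × 0.535 = 1220 N

L = 1220 N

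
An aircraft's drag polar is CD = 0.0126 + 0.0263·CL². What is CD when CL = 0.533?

CD = 0.0201

CD = 0.0126 + 0.0263 × 0.533² = 0.0126 + 0.007472 = 0.0201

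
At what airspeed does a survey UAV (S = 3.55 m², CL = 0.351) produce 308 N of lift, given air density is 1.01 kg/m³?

v = 22.1 m/s

L = ½ρv²S·CL ⇒ v = √(2L/(ρ·S·CL))
v = √(2 × 308 / (1.01 × 3.55 × 0.351)) = √489.5 = 22.1 m/s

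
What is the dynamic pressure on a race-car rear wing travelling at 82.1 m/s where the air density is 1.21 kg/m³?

q = 4080 Pa

q = ½ρv² = ½ × 1.21 × 82.1² = 4080 Pa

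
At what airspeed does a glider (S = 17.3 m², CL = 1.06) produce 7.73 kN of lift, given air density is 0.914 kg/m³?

L = ½ρv²S·CL ⇒ v = √(2L/(ρ·S·CL))
v = √(2 × 7730 / (0.914 × 17.3 × 1.06)) = √922.4 = 30.4 m/s

v = 30.4 m/s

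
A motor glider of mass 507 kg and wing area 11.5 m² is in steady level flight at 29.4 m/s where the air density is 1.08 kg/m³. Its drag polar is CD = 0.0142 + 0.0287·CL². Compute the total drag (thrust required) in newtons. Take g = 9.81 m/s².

Weight W = mg = 507 × 9.81 = 4973.7 N; in level flight L = W.
q = ½ρv² = ½ × 1.08 × 29.4² = 466.8 Pa.
CL = 2W/(ρv²S) = 2×4973.7/(1.08×29.4²×11.5) = 0.9266.
CD = 0.0142 + 0.0287 × 0.9266² = 0.03884.
D = q·S·CD = 466.8 × 11.5 × 0.03884 = 208.5 N

D = 208 N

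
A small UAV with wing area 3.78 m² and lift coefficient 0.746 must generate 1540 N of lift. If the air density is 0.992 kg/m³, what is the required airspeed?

L = ½ρv²S·CL ⇒ v = √(2L/(ρ·S·CL))
v = √(2 × 1540 / (0.992 × 3.78 × 0.746)) = √1101 = 33.2 m/s

v = 33.2 m/s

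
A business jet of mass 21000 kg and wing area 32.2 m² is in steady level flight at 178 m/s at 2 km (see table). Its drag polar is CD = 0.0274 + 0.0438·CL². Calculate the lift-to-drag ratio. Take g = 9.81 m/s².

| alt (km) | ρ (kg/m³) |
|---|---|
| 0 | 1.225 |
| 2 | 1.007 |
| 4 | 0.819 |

At 2 km, from the table: ρ = 1.007 kg/m³.
Level flight ⇒ L = W = m·g = 21000 × 9.81 = 2.0601×10^5 N.
q = ½ρv² = ½ × 1.007 × 178² = 15950 Pa.
CL = 2W/(ρv²S) = 2×2.0601×10^5/(1.007×178²×32.2) = 0.401.
CD = 0.0274 + 0.0438 × 0.401² = 0.03444.
L/D = CL/CD = 0.401 / 0.03444 = 11.6

L/D = 11.6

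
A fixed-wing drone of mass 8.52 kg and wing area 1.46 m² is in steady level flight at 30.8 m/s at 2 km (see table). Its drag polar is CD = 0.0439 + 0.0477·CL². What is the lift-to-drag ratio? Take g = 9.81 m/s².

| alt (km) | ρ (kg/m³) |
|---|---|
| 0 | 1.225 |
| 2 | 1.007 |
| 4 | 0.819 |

At 2 km, from the table: ρ = 1.007 kg/m³.
Level flight ⇒ L = W = m·g = 8.52 × 9.81 = 83.581 N.
Dynamic pressure q = 0.5 × 1.007 × 30.8² = 477.6 Pa.
Required CL = L/(qS) = 83.581/(477.6·1.46) = 0.1199.
CD = 0.0439 + 0.0477 × 0.1199² = 0.04459.
L/D = CL/CD = 0.1199 / 0.04459 = 2.69

L/D = 2.69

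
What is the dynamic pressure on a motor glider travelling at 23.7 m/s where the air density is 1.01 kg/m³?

q = ½ρv² = ½ × 1.01 × 23.7² = 284 Pa

q = 284 Pa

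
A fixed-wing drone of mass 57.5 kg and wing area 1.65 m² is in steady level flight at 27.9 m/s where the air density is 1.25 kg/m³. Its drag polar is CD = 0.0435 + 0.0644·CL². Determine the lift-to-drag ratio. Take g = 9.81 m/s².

Weight W = mg = 57.5 × 9.81 = 564.08 N; in level flight L = W.
Dynamic pressure q = 0.5 × 1.25 × 27.9² = 486.5 Pa.
Required CL = L/(qS) = 564.08/(486.5·1.65) = 0.7027.
CD = 0.0435 + 0.0644 × 0.7027² = 0.0753.
L/D = CL/CD = 0.7027 / 0.0753 = 9.33

L/D = 9.33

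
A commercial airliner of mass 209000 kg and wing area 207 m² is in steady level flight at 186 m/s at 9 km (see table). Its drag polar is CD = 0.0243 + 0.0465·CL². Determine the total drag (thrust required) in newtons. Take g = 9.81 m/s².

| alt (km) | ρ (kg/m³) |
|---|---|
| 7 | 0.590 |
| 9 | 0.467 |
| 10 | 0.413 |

At 9 km, from the table: ρ = 0.467 kg/m³.
Weight W = mg = 209000 × 9.81 = 2.0503×10^6 N; in level flight L = W.
q = ½ρv² = ½ × 0.467 × 186² = 8078 Pa.
CL = W/(q·S) = 2.0503×10^6 / (8078 × 207) = 1.226.
CD = 0.0243 + 0.0465 × 1.226² = 0.09421.
D = q·S·CD = 8078 × 207 × 0.09421 = 1.575×10^5 N

D = 1.58×10^5 N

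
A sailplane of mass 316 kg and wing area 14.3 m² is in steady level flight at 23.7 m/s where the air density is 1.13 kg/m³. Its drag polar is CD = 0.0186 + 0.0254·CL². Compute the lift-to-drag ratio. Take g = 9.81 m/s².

Level flight ⇒ L = W = m·g = 316 × 9.81 = 3100 N.
q = ½ρv² = ½ × 1.13 × 23.7² = 317.4 Pa.
CL = 2W/(ρv²S) = 2×3100/(1.13×23.7²×14.3) = 0.6831.
CD = 0.0186 + 0.0254 × 0.6831² = 0.03045.
L/D = CL/CD = 0.6831 / 0.03045 = 22.4

L/D = 22.4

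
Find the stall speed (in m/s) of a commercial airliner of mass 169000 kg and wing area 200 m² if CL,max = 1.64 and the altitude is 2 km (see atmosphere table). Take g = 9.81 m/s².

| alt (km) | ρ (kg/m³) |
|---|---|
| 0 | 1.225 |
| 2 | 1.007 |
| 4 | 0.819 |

V_stall = 100 m/s

At 2 km, from the table: ρ = 1.007 kg/m³.
At stall, lift equals weight: L = W = m·g = 169000 × 9.81 = 1.658×10^6 N.
From L = ½ρV²S·CL,max = W: V_stall = √(2W/(ρSCL,max)) = √(2·1.658×10^6/(1.007·200·1.64))
V_stall = √10040 = 100 m/s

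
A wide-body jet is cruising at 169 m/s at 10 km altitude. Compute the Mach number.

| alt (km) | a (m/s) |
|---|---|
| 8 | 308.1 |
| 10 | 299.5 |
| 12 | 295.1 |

At 10 km, from the table: a = 299.5 m/s.
M = v/a = 169 / 299.5 = 0.564

M = 0.564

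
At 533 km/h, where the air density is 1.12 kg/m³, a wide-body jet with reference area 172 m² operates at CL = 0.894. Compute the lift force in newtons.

L = 1.89×10^6 N

Convert speed: v = 533 km/h ÷ 3.6 = 148.1 m/s.
L = ½ρv²S·CL = ½ × 1.12 × 148.1² × 172 × 0.894 = 1.89×10^6 N ≈ 1890 kN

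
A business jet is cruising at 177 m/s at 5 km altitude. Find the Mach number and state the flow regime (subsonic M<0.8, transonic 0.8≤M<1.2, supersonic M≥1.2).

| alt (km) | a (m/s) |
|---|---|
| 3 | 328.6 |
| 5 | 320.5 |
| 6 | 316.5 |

At 5 km, from the table: a = 320.5 m/s.
M = v/a = 177 / 320.5 = 0.552
M = 0.552 → subsonic.

M = 0.552 (subsonic)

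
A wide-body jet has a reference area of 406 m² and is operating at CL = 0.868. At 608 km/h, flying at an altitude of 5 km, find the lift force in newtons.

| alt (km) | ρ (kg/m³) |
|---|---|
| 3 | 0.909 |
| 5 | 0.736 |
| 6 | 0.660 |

At 5 km, from the table: ρ = 0.736 kg/m³.
Convert speed: v = 608 km/h ÷ 3.6 = 168.9 m/s.
L = ½ρv²S·CL = ½ × 0.736 × 168.9² × 406 × 0.868 = 3.7×10^6 N ≈ 3700 kN

L = 3.7×10^6 N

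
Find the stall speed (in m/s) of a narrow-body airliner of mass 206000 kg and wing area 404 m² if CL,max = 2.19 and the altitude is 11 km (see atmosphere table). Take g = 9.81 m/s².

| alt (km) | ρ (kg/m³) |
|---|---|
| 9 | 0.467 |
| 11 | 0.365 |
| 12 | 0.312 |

V_stall = 112 m/s

At 11 km, from the table: ρ = 0.365 kg/m³.
Weight W = mg = 206000 × 9.81 = 2.021×10^6 N.
From L = ½ρV²S·CL,max = W: V_stall = √(2W/(ρSCL,max)) = √(2·2.021×10^6/(0.365·404·2.19))
V_stall = √12520 = 112 m/s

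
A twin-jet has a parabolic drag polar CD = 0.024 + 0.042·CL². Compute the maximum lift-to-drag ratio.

(L/D)max = 15.7

For CD = CD0 + K·CL², (L/D)max occurs at CL* = √(CD0/K) and equals 1/(2√(K·CD0)).
(L/D)max = 1/(2√(0.042 × 0.024)) = 1/(2 × 0.03175) = 15.7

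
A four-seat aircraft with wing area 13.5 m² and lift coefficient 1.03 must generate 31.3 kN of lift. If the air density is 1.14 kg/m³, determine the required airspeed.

v = 62.8 m/s

L = ½ρv²S·CL ⇒ v = √(2L/(ρ·S·CL))
v = √(2 × 31300 / (1.14 × 13.5 × 1.03)) = √3949 = 62.8 m/s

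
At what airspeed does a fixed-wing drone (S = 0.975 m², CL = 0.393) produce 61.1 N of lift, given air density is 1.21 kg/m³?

v = 16.2 m/s

L = ½ρv²S·CL ⇒ v = √(2L/(ρ·S·CL))
v = √(2 × 61.1 / (1.21 × 0.975 × 0.393)) = √263.6 = 16.2 m/s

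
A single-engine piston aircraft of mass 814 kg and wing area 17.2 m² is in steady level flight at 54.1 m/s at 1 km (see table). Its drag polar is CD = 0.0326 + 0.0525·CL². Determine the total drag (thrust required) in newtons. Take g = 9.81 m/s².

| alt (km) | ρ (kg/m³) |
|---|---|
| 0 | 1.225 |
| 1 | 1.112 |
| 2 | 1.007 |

At 1 km, from the table: ρ = 1.112 kg/m³.
In steady level flight, lift balances weight: W = mg = 814 × 9.81 = 7985.3 N.
q = ½ρv² = ½ × 1.112 × 54.1² = 1627 Pa.
CL = 2W/(ρv²S) = 2×7985.3/(1.112×54.1²×17.2) = 0.2853.
CD = 0.0326 + 0.0525 × 0.2853² = 0.03687.
D = q·S·CD = 1627 × 17.2 × 0.03687 = 1032 N

D = 1030 N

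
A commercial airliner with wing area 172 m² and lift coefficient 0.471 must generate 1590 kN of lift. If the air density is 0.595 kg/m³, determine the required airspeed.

L = ½ρv²S·CL ⇒ v = √(2L/(ρ·S·CL))
v = √(2 × 1.59×10^6 / (0.595 × 172 × 0.471)) = √65970 = 257 m/s

v = 257 m/s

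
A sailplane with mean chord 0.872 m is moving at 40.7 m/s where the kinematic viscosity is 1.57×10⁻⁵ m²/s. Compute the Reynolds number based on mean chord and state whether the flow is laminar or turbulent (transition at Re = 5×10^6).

Re = 2.26×10^6 (laminar)

Re = v·c/ν = 40.7 × 0.872 / (1.57×10⁻⁵) = 2.26×10^6
Since 2.26×10^6 < 5×10^6, the flow is laminar.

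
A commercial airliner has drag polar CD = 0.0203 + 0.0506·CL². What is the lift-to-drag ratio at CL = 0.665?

CD = 0.0203 + 0.0506 × 0.665² = 0.04268
L/D = CL/CD = 0.665 / 0.04268 = 15.6

L/D = 15.6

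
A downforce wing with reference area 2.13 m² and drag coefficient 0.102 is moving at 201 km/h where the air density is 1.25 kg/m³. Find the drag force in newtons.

D = 423 N

Convert speed: v = 201 km/h ÷ 3.6 = 55.83 m/s.
D = ½ρv²S·CD = ½ × 1.25 × 55.83² × 2.13 × 0.102 = 423 N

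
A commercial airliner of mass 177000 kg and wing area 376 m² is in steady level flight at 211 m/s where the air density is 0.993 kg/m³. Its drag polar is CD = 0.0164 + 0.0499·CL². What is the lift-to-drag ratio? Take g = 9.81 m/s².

L/D = 11.2

In steady level flight, lift balances weight: W = mg = 177000 × 9.81 = 1.7364×10^6 N.
q = ½ρv² = ½ × 0.993 × 211² = 22100 Pa.
CL = 2W/(ρv²S) = 2×1.7364×10^6/(0.993×211²×376) = 0.2089.
CD = 0.0164 + 0.0499 × 0.2089² = 0.01858.
L/D = CL/CD = 0.2089 / 0.01858 = 11.2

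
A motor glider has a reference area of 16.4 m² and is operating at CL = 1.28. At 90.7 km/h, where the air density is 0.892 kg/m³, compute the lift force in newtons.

L = 5940 N

Convert speed: v = 90.7 km/h ÷ 3.6 = 25.19 m/s.
Dynamic pressure q = ½ρv² = ½ × 0.892 × 25.19² = 283.1 Pa.
L = q·S·CL = 283.1 × 16.4 × 1.28 = 5940 N ≈ 5.94 kN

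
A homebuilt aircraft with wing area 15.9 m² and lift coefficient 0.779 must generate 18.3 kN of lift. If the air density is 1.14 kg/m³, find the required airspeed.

L = ½ρv²S·CL ⇒ v = √(2L/(ρ·S·CL))
v = √(2 × 18300 / (1.14 × 15.9 × 0.779)) = √2592 = 50.9 m/s

v = 50.9 m/s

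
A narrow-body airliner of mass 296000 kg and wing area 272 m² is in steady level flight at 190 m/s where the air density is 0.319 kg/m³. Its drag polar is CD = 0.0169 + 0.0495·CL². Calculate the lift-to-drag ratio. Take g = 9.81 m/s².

In steady level flight, lift balances weight: W = mg = 296000 × 9.81 = 2.9038×10^6 N.
Dynamic pressure q = 0.5 × 0.319 × 190² = 5758 Pa.
Required CL = L/(qS) = 2.9038×10^6/(5758·272) = 1.854.
CD = 0.0169 + 0.0495 × 1.854² = 0.1871.
L/D = CL/CD = 1.854 / 0.1871 = 9.91

L/D = 9.91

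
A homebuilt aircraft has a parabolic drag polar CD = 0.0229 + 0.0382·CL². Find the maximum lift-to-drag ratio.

For CD = CD0 + K·CL², (L/D)max occurs at CL* = √(CD0/K) and equals 1/(2√(K·CD0)).
(L/D)max = 1/(2√(0.0382 × 0.0229)) = 1/(2 × 0.02958) = 16.9

(L/D)max = 16.9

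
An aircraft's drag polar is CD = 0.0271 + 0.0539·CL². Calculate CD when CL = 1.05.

CD = 0.0865

CD = 0.0271 + 0.0539 × 1.05² = 0.0271 + 0.05942 = 0.0865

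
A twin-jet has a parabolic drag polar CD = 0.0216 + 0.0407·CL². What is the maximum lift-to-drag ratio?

(L/D)max = 16.9

For CD = CD0 + K·CL², (L/D)max occurs at CL* = √(CD0/K) and equals 1/(2√(K·CD0)).
(L/D)max = 1/(2√(0.0407 × 0.0216)) = 1/(2 × 0.02965) = 16.9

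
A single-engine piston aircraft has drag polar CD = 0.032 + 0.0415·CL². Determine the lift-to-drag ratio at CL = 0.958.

CD = 0.032 + 0.0415 × 0.958² = 0.07009
L/D = CL/CD = 0.958 / 0.07009 = 13.7

L/D = 13.7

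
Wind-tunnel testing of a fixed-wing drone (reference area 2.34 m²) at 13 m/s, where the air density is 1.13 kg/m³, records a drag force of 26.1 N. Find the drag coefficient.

CD = 0.117

From D = ½ρv²S·CD, rearranging gives CD = 2D/(ρv²S).
CD = 2 × 26.1 / (1.13 × 13² × 2.34) = 0.117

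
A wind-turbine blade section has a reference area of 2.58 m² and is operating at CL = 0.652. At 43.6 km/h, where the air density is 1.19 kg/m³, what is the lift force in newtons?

Convert speed: v = 43.6 km/h ÷ 3.6 = 12.11 m/s.
L = ½ρv²S·CL = ½ × 1.19 × 12.11² × 2.58 × 0.652 = 147 N

L = 147 N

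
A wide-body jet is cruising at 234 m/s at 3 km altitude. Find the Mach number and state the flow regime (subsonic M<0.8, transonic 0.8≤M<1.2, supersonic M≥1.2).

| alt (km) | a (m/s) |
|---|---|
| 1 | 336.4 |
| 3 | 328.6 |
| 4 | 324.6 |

M = 0.712 (subsonic)

At 3 km, from the table: a = 328.6 m/s.
M = v/a = 234 / 328.6 = 0.712
M = 0.712 → subsonic.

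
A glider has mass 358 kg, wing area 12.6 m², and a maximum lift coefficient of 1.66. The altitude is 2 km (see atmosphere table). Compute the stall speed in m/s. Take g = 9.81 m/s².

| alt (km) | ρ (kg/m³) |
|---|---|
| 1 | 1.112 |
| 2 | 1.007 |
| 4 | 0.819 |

V_stall = 18.3 m/s

At 2 km, from the table: ρ = 1.007 kg/m³.
Weight W = mg = 358 × 9.81 = 3512 N.
From L = ½ρV²S·CL,max = W: V_stall = √(2W/(ρSCL,max)) = √(2·3512/(1.007·12.6·1.66))
V_stall = √333.5 = 18.3 m/s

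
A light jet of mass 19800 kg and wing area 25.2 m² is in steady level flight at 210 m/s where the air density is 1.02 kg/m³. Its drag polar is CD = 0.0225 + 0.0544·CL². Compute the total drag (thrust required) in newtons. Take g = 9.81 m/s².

D = 16400 N

In steady level flight, lift balances weight: W = mg = 19800 × 9.81 = 1.9424×10^5 N.
Dynamic pressure q = 0.5 × 1.02 × 210² = 22490 Pa.
Required CL = L/(qS) = 1.9424×10^5/(22490·25.2) = 0.3427.
CD = 0.0225 + 0.0544 × 0.3427² = 0.02889.
D = q·S·CD = 22490 × 25.2 × 0.02889 = 16370 N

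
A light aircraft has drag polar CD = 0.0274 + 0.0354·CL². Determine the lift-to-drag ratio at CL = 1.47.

L/D = 14.1

CD = 0.0274 + 0.0354 × 1.47² = 0.1039
L/D = CL/CD = 1.47 / 0.1039 = 14.1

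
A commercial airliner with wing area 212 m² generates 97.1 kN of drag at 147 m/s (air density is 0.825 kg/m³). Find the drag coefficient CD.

From D = ½ρv²S·CD, rearranging gives CD = 2D/(ρv²S).
CD = 2 × 97100 / (0.825 × 147² × 212) = 0.0514

CD = 0.0514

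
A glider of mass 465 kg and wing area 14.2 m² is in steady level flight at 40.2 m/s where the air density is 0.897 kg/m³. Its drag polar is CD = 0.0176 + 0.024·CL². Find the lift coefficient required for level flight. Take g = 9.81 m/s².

Level flight ⇒ L = W = m·g = 465 × 9.81 = 4561.7 N.
q = ½ρv² = ½ × 0.897 × 40.2² = 724.8 Pa.
Required CL = L/(qS) = 4561.7/(724.8·14.2) = 0.4432.

CL = 0.443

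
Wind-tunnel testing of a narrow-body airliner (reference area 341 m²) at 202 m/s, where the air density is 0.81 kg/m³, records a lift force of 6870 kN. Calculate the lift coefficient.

CL = 1.22

From L = ½ρv²S·CL, rearranging gives CL = 2L/(ρv²S).
CL = 2 × 6.87×10^6 / (0.81 × 202² × 341) = 1.22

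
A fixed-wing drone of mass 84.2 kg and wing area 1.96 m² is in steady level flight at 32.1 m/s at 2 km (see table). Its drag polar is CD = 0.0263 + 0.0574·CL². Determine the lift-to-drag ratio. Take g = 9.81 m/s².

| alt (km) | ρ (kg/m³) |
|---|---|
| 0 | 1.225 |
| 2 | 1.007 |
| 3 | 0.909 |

At 2 km, from the table: ρ = 1.007 kg/m³.
Level flight ⇒ L = W = m·g = 84.2 × 9.81 = 826 N.
Dynamic pressure q = 0.5 × 1.007 × 32.1² = 518.8 Pa.
CL = W/(q·S) = 826 / (518.8 × 1.96) = 0.8123.
CD = 0.0263 + 0.0574 × 0.8123² = 0.06417.
L/D = CL/CD = 0.8123 / 0.06417 = 12.7

L/D = 12.7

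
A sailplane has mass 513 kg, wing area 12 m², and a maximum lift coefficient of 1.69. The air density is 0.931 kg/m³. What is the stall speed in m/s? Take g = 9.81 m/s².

V_stall = 23.1 m/s

Weight W = mg = 513 × 9.81 = 5033 N.
V_stall = √(2W/(ρ·S·CL,max)) = √(2 × 5033 / (0.931 × 12 × 1.69))
V_stall = √533.1 = 23.1 m/s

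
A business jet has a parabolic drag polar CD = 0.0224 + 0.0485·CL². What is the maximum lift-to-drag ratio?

For CD = CD0 + K·CL², (L/D)max occurs at CL* = √(CD0/K) and equals 1/(2√(K·CD0)).
(L/D)max = 1/(2√(0.0485 × 0.0224)) = 1/(2 × 0.03296) = 15.2

(L/D)max = 15.2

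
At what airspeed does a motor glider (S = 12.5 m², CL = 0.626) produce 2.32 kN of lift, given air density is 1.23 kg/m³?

v = 22 m/s

L = ½ρv²S·CL ⇒ v = √(2L/(ρ·S·CL))
v = √(2 × 2320 / (1.23 × 12.5 × 0.626)) = √482.1 = 22 m/s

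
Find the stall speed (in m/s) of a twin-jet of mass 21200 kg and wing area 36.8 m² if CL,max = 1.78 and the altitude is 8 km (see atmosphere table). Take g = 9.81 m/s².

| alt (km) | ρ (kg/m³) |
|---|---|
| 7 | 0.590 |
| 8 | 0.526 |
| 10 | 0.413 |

At 8 km, from the table: ρ = 0.526 kg/m³.
At stall, lift equals weight: L = W = m·g = 21200 × 9.81 = 2.08×10^5 N.
V_stall = √(2W/(ρ·S·CL,max)) = √(2 × 2.08×10^5 / (0.526 × 36.8 × 1.78))
V_stall = √12070 = 110 m/s

V_stall = 110 m/s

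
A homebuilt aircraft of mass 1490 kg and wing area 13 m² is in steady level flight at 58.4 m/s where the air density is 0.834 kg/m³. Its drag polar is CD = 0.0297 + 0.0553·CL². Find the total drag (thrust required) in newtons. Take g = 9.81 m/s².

D = 1190 N

In steady level flight, lift balances weight: W = mg = 1490 × 9.81 = 14617 N.
Dynamic pressure q = 0.5 × 0.834 × 58.4² = 1422 Pa.
CL = 2W/(ρv²S) = 2×14617/(0.834×58.4²×13) = 0.7906.
CD = 0.0297 + 0.0553 × 0.7906² = 0.06426.
D = q·S·CD = 1422 × 13 × 0.06426 = 1188 N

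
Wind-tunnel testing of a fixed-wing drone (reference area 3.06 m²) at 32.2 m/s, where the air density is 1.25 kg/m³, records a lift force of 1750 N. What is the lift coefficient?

CL = 0.883

From L = ½ρv²S·CL, rearranging gives CL = 2L/(ρv²S).
CL = 2 × 1750 / (1.25 × 32.2² × 3.06) = 0.883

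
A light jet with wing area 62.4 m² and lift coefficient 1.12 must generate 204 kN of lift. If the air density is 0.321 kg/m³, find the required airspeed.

v = 135 m/s

L = ½ρv²S·CL ⇒ v = √(2L/(ρ·S·CL))
v = √(2 × 2.04×10^5 / (0.321 × 62.4 × 1.12)) = √18190 = 135 m/s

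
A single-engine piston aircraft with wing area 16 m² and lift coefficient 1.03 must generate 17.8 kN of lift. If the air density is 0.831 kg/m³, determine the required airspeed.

L = ½ρv²S·CL ⇒ v = √(2L/(ρ·S·CL))
v = √(2 × 17800 / (0.831 × 16 × 1.03)) = √2600 = 51 m/s

v = 51 m/s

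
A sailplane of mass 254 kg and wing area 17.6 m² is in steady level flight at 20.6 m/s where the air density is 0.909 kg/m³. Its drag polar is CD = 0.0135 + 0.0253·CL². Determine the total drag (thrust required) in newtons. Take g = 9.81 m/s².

D = 92.1 N

Level flight ⇒ L = W = m·g = 254 × 9.81 = 2491.7 N.
q = ½ρv² = ½ × 0.909 × 20.6² = 192.9 Pa.
CL = 2W/(ρv²S) = 2×2491.7/(0.909×20.6²×17.6) = 0.734.
CD = 0.0135 + 0.0253 × 0.734² = 0.02713.
D = q·S·CD = 192.9 × 17.6 × 0.02713 = 92.1 N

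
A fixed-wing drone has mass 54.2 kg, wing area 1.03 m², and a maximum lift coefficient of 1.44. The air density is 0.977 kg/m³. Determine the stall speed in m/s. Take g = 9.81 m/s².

V_stall = 27.1 m/s

Weight W = mg = 54.2 × 9.81 = 531.7 N.
From L = ½ρV²S·CL,max = W: V_stall = √(2W/(ρSCL,max)) = √(2·531.7/(0.977·1.03·1.44))
V_stall = √733.8 = 27.1 m/s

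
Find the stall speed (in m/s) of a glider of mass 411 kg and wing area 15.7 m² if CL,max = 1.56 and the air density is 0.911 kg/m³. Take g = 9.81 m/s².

At stall, lift equals weight: L = W = m·g = 411 × 9.81 = 4032 N.
V_stall = √(2W/(ρ·S·CL,max)) = √(2 × 4032 / (0.911 × 15.7 × 1.56))
V_stall = √361.4 = 19 m/s

V_stall = 19 m/s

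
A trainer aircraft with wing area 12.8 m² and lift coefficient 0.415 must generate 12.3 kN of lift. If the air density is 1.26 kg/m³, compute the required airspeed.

v = 60.6 m/s

L = ½ρv²S·CL ⇒ v = √(2L/(ρ·S·CL))
v = √(2 × 12300 / (1.26 × 12.8 × 0.415)) = √3675 = 60.6 m/s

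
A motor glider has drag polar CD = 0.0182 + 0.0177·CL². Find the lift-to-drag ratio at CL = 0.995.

L/D = 27.9

CD = 0.0182 + 0.0177 × 0.995² = 0.03572
L/D = CL/CD = 0.995 / 0.03572 = 27.9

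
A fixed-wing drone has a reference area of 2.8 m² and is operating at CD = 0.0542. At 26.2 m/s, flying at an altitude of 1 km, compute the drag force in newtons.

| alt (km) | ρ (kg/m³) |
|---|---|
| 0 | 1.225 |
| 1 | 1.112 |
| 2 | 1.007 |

D = 57.9 N

At 1 km, from the table: ρ = 1.112 kg/m³.
Dynamic pressure q = ½ρv² = ½ × 1.112 × 26.2² = 381.7 Pa.
D = q·S·CD = 381.7 × 2.8 × 0.0542 = 57.9 N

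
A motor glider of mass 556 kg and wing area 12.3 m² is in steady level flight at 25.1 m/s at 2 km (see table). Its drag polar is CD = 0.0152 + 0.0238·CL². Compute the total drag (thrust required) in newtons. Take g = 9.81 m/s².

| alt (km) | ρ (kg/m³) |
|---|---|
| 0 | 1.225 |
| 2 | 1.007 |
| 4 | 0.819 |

D = 241 N

At 2 km, from the table: ρ = 1.007 kg/m³.
Level flight ⇒ L = W = m·g = 556 × 9.81 = 5454.4 N.
Dynamic pressure q = 0.5 × 1.007 × 25.1² = 317.2 Pa.
CL = 2W/(ρv²S) = 2×5454.4/(1.007×25.1²×12.3) = 1.398.
CD = 0.0152 + 0.0238 × 1.398² = 0.06171.
D = q·S·CD = 317.2 × 12.3 × 0.06171 = 240.8 N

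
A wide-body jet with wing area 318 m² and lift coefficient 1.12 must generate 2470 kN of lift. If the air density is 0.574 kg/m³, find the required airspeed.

v = 155 m/s

L = ½ρv²S·CL ⇒ v = √(2L/(ρ·S·CL))
v = √(2 × 2.47×10^6 / (0.574 × 318 × 1.12)) = √24160 = 155 m/s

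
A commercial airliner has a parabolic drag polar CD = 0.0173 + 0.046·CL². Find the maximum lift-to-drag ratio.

For CD = CD0 + K·CL², (L/D)max occurs at CL* = √(CD0/K) and equals 1/(2√(K·CD0)).
(L/D)max = 1/(2√(0.046 × 0.0173)) = 1/(2 × 0.02821) = 17.7

(L/D)max = 17.7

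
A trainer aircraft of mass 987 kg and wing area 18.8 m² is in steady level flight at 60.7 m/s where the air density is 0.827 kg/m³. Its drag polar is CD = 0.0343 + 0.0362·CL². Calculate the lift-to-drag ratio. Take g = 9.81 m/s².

L/D = 8.79

Weight W = mg = 987 × 9.81 = 9682.5 N; in level flight L = W.
Dynamic pressure q = 0.5 × 0.827 × 60.7² = 1524 Pa.
CL = W/(q·S) = 9682.5 / (1524 × 18.8) = 0.338.
CD = 0.0343 + 0.0362 × 0.338² = 0.03844.
L/D = CL/CD = 0.338 / 0.03844 = 8.79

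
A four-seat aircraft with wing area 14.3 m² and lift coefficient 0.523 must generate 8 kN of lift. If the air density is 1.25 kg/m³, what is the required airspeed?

v = 41.4 m/s

L = ½ρv²S·CL ⇒ v = √(2L/(ρ·S·CL))
v = √(2 × 8000 / (1.25 × 14.3 × 0.523)) = √1711 = 41.4 m/s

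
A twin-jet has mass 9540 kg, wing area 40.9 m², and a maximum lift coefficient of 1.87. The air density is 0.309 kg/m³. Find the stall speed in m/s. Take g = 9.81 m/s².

At stall, lift equals weight: L = W = m·g = 9540 × 9.81 = 93590 N.
V_stall = √(2W/(ρ·S·CL,max)) = √(2 × 93590 / (0.309 × 40.9 × 1.87))
V_stall = √7920 = 89 m/s

V_stall = 89 m/s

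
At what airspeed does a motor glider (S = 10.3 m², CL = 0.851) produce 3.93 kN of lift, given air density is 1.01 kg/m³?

L = ½ρv²S·CL ⇒ v = √(2L/(ρ·S·CL))
v = √(2 × 3930 / (1.01 × 10.3 × 0.851)) = √887.8 = 29.8 m/s

v = 29.8 m/s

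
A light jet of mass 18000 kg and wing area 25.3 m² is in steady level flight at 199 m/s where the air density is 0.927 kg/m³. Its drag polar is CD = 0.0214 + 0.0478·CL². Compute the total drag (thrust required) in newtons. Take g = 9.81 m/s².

D = 13100 N

Weight W = mg = 18000 × 9.81 = 1.7658×10^5 N; in level flight L = W.
Dynamic pressure q = 0.5 × 0.927 × 199² = 18360 Pa.
CL = W/(q·S) = 1.7658×10^5 / (18360 × 25.3) = 0.3802.
CD = 0.0214 + 0.0478 × 0.3802² = 0.02831.
D = q·S·CD = 18360 × 25.3 × 0.02831 = 13150 N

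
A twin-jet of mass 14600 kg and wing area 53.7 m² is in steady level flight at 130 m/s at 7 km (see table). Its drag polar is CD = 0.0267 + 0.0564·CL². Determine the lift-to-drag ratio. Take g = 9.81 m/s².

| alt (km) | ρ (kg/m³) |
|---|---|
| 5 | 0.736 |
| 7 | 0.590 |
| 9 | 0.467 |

L/D = 12.5

At 7 km, from the table: ρ = 0.590 kg/m³.
In steady level flight, lift balances weight: W = mg = 14600 × 9.81 = 1.4323×10^5 N.
Dynamic pressure q = 0.5 × 0.59 × 130² = 4986 Pa.
Required CL = L/(qS) = 1.4323×10^5/(4986·53.7) = 0.535.
CD = 0.0267 + 0.0564 × 0.535² = 0.04284.
L/D = CL/CD = 0.535 / 0.04284 = 12.5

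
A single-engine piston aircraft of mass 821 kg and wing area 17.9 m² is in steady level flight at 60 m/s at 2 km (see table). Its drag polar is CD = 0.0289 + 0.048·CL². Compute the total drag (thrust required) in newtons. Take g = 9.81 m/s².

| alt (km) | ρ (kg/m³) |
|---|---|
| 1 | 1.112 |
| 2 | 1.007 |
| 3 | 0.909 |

D = 1030 N

At 2 km, from the table: ρ = 1.007 kg/m³.
Weight W = mg = 821 × 9.81 = 8054 N; in level flight L = W.
q = ½ρv² = ½ × 1.007 × 60² = 1813 Pa.
CL = 2W/(ρv²S) = 2×8054/(1.007×60²×17.9) = 0.2482.
CD = 0.0289 + 0.048 × 0.2482² = 0.03186.
D = q·S·CD = 1813 × 17.9 × 0.03186 = 1034 N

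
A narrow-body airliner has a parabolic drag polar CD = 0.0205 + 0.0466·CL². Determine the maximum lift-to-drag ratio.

For CD = CD0 + K·CL², (L/D)max occurs at CL* = √(CD0/K) and equals 1/(2√(K·CD0)).
(L/D)max = 1/(2√(0.0466 × 0.0205)) = 1/(2 × 0.03091) = 16.2

(L/D)max = 16.2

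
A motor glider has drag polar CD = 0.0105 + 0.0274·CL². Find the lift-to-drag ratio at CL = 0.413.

CD = 0.0105 + 0.0274 × 0.413² = 0.01517
L/D = CL/CD = 0.413 / 0.01517 = 27.2

L/D = 27.2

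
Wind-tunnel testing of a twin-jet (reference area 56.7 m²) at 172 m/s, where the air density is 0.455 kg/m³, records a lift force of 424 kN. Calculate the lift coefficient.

CL = 1.11

From L = ½ρv²S·CL, rearranging gives CL = 2L/(ρv²S).
CL = 2 × 4.24×10^5 / (0.455 × 172² × 56.7) = 1.11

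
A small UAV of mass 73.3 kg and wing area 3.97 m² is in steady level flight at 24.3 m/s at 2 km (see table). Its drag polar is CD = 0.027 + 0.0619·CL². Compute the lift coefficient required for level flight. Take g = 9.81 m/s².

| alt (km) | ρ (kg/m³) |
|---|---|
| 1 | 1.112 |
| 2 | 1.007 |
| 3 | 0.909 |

At 2 km, from the table: ρ = 1.007 kg/m³.
In steady level flight, lift balances weight: W = mg = 73.3 × 9.81 = 719.07 N.
Dynamic pressure q = 0.5 × 1.007 × 24.3² = 297.3 Pa.
Required CL = L/(qS) = 719.07/(297.3·3.97) = 0.6092.

CL = 0.609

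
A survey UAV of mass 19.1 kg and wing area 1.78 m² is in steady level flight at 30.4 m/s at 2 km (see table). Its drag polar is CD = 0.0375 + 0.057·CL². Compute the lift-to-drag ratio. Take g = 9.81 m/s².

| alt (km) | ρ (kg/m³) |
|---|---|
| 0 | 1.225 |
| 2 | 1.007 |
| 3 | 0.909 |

At 2 km, from the table: ρ = 1.007 kg/m³.
Weight W = mg = 19.1 × 9.81 = 187.37 N; in level flight L = W.
q = ½ρv² = ½ × 1.007 × 30.4² = 465.3 Pa.
CL = W/(q·S) = 187.37 / (465.3 × 1.78) = 0.2262.
CD = 0.0375 + 0.057 × 0.2262² = 0.04042.
L/D = CL/CD = 0.2262 / 0.04042 = 5.6

L/D = 5.6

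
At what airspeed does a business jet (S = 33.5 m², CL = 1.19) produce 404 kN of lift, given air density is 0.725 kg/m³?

v = 167 m/s

L = ½ρv²S·CL ⇒ v = √(2L/(ρ·S·CL))
v = √(2 × 4.04×10^5 / (0.725 × 33.5 × 1.19)) = √27960 = 167 m/s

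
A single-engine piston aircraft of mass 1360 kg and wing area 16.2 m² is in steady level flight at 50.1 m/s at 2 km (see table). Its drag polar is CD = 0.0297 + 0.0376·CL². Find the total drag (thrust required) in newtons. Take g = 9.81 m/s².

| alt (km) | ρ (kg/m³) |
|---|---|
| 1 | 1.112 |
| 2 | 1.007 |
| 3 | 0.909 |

D = 935 N

At 2 km, from the table: ρ = 1.007 kg/m³.
In steady level flight, lift balances weight: W = mg = 1360 × 9.81 = 13342 N.
Dynamic pressure q = 0.5 × 1.007 × 50.1² = 1264 Pa.
CL = 2W/(ρv²S) = 2×13342/(1.007×50.1²×16.2) = 0.6517.
CD = 0.0297 + 0.0376 × 0.6517² = 0.04567.
D = q·S·CD = 1264 × 16.2 × 0.04567 = 935 N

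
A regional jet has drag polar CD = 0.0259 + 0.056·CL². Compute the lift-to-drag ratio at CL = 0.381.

CD = 0.0259 + 0.056 × 0.381² = 0.03403
L/D = CL/CD = 0.381 / 0.03403 = 11.2

L/D = 11.2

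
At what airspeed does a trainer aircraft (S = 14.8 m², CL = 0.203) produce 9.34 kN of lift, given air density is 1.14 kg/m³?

v = 73.9 m/s

L = ½ρv²S·CL ⇒ v = √(2L/(ρ·S·CL))
v = √(2 × 9340 / (1.14 × 14.8 × 0.203)) = √5454 = 73.9 m/s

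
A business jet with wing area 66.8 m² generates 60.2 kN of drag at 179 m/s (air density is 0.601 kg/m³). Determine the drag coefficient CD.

From D = ½ρv²S·CD, rearranging gives CD = 2D/(ρv²S).
CD = 2 × 60200 / (0.601 × 179² × 66.8) = 0.0936

CD = 0.0936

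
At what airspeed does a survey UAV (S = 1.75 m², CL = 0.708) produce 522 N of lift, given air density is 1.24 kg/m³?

v = 26.1 m/s

L = ½ρv²S·CL ⇒ v = √(2L/(ρ·S·CL))
v = √(2 × 522 / (1.24 × 1.75 × 0.708)) = √679.5 = 26.1 m/s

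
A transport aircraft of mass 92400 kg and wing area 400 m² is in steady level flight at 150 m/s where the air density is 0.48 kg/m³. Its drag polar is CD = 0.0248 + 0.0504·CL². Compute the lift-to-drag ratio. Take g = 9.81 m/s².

L/D = 12.5

Level flight ⇒ L = W = m·g = 92400 × 9.81 = 9.0644×10^5 N.
Dynamic pressure q = 0.5 × 0.48 × 150² = 5400 Pa.
CL = 2W/(ρv²S) = 2×9.0644×10^5/(0.48×150²×400) = 0.4197.
CD = 0.0248 + 0.0504 × 0.4197² = 0.03368.
L/D = CL/CD = 0.4197 / 0.03368 = 12.5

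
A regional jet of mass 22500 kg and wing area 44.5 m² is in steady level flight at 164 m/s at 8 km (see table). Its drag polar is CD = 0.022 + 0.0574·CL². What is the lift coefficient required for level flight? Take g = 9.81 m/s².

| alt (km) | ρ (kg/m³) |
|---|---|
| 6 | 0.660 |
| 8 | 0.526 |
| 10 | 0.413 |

At 8 km, from the table: ρ = 0.526 kg/m³.
Level flight ⇒ L = W = m·g = 22500 × 9.81 = 2.2072×10^5 N.
Dynamic pressure q = 0.5 × 0.526 × 164² = 7074 Pa.
CL = 2W/(ρv²S) = 2×2.2072×10^5/(0.526×164²×44.5) = 0.7012.

CL = 0.701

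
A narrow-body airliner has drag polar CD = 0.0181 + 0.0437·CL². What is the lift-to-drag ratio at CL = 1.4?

L/D = 13.5

CD = 0.0181 + 0.0437 × 1.4² = 0.1038
L/D = CL/CD = 1.4 / 0.1038 = 13.5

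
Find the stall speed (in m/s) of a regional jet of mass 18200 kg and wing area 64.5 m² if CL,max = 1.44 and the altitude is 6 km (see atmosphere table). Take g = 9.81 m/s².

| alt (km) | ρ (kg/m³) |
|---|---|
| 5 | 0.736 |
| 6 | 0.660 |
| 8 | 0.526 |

V_stall = 76.3 m/s

At 6 km, from the table: ρ = 0.660 kg/m³.
Weight W = mg = 18200 × 9.81 = 1.785×10^5 N.
From L = ½ρV²S·CL,max = W: V_stall = √(2W/(ρSCL,max)) = √(2·1.785×10^5/(0.66·64.5·1.44))
V_stall = √5825 = 76.3 m/s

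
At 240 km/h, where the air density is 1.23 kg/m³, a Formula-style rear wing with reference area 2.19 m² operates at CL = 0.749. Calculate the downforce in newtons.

L = 4480 N

Convert speed: v = 240 km/h ÷ 3.6 = 66.67 m/s.
L = ½ρv²S·CL = ½ × 1.23 × 66.67² × 2.19 × 0.749 = 4480 N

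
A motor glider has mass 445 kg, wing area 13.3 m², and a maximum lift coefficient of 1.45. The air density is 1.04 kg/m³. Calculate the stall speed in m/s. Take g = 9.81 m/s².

Weight W = mg = 445 × 9.81 = 4365 N.
From L = ½ρV²S·CL,max = W: V_stall = √(2W/(ρSCL,max)) = √(2·4365/(1.04·13.3·1.45))
V_stall = √435.3 = 20.9 m/s

V_stall = 20.9 m/s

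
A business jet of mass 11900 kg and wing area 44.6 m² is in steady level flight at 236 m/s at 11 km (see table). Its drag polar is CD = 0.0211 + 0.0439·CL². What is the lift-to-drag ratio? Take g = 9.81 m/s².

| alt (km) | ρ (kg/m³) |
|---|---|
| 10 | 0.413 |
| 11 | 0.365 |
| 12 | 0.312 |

L/D = 10.7

At 11 km, from the table: ρ = 0.365 kg/m³.
Level flight ⇒ L = W = m·g = 11900 × 9.81 = 1.1674×10^5 N.
Dynamic pressure q = 0.5 × 0.365 × 236² = 10160 Pa.
CL = W/(q·S) = 1.1674×10^5 / (10160 × 44.6) = 0.2575.
CD = 0.0211 + 0.0439 × 0.2575² = 0.02401.
L/D = CL/CD = 0.2575 / 0.02401 = 10.7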